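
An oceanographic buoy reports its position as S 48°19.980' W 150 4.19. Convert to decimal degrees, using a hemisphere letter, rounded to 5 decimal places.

48.33300° S, 150.06983° W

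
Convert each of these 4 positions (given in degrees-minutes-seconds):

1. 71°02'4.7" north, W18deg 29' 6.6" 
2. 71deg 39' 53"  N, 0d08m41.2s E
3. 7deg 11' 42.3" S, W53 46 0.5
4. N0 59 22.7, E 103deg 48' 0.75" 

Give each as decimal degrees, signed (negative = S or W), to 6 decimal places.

1. 71.034639, -18.485167
2. 71.664722, 0.144778
3. -7.195083, -53.766806
4. 0.989639, 103.800208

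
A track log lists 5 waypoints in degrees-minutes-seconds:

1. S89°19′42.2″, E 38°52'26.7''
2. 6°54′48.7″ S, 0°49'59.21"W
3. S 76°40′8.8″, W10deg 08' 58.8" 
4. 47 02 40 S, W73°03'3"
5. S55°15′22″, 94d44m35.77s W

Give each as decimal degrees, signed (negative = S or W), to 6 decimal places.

1. -89.328389, 38.874083
2. -6.913528, -0.833114
3. -76.669111, -10.149667
4. -47.044444, -73.050833
5. -55.256111, -94.743269

Point 1:
  φ: 89 + 19/60 + 42.2/3600 = 89.3283889
  S ⇒ negate
  Lon: 38 + 52/60 + 26.7/3600 = 38.8740833
  E → positive
Point 2:
  φ: 6 + 54/60 + 48.7/3600 = 6.9135278
  hemisphere S, so the sign is −
  Lon: 0 + 49/60 + 59.21/3600 = 0.8331139
  W → negative
Point 3:
  φ: 76° + 40/60 + 8.8/3600 = 76 + 0.666667 + 0.002444 = 76.6691111
  S → negative
  λ: 10 + 8/60 + 58.8/3600 = 10.1496667
  W → negative
Point 4:
  Latitude: 47 + 2/60 + 40/3600 = 47.0444444
  hemisphere S, so the sign is −
  Longitude: 73° + 3/60 + 3/3600 = 73 + 0.050000 + 0.000833 = 73.0508333
  hemisphere W, so the sign is −
Point 5:
  Latitude: 55° + 15/60 + 22/3600 = 55 + 0.250000 + 0.006111 = 55.2561111
  S → negative
  Longitude: 94 + 44/60 + 35.77/3600 = 94.7432694
  hemisphere W, so the sign is −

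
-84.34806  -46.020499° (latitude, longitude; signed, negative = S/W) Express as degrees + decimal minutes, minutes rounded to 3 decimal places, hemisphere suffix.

Latitude is negative → S; |value| = 84.348060
Lat: minutes = (84.348060 − 84) × 60 = 20.88360
Longitude is negative → W; |value| = 46.020499
Lon: fractional part 0.020499 → 1.22994 minutes

84° 20.884′ S, 46° 1.230′ W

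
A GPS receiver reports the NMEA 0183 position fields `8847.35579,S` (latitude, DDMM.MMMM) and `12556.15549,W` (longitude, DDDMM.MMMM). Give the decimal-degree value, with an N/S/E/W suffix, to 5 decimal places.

88.78926° S, 125.93592° W

φ: degrees = first 2 digits = 88, minutes = 47.35579; 88 + 47.35579/60 = 88.789263
Longitude: degrees = first 3 digits = 125, minutes = 56.15549; 125 + 56.15549/60 = 125.935925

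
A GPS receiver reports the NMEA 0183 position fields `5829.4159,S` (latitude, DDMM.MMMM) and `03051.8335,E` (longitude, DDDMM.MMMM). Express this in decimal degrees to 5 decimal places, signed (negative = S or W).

-58.49027, 30.86389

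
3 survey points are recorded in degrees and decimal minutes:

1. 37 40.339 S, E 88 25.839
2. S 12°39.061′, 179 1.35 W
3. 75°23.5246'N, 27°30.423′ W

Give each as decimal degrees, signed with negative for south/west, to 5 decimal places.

Point 1:
  φ: 40.339′ = 0.672317°; total 37.672317
  hemisphere S, so the sign is −
  Lon: 25.839′ = 0.430650°; total 88.430650
  E ⇒ keep positive
Point 2:
  φ: 12 + 39.061/60 = 12.651017
  hemisphere S, so the sign is −
  Longitude: 1.35′ = 0.022500°; total 179.022500
  W → negative
Point 3:
  φ: 75 + 23.5246/60 = 75.392077
  N ⇒ keep positive
  Longitude: 30.423′ = 0.507050°; total 27.507050
  hemisphere W, so the sign is −

1. -37.67232, 88.43065
2. -12.65102, -179.02250
3. 75.39208, -27.50705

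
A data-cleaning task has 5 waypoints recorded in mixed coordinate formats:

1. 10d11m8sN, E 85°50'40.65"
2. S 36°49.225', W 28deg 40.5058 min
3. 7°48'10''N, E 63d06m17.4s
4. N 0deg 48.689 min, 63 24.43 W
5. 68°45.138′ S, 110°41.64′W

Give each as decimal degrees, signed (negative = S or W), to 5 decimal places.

Point 1:
  Lat: 10 + 11/60 + 8/3600 = 10.185556
  N → positive
  Longitude: 85 + 50/60 + 40.65/3600 = 85.844625
  E → positive
Point 2:
  Lat: 36 + 49.225/60 = 36.820417
  S → negative
  λ: 40.5058′ = 0.675097°; total 28.675097
  hemisphere W, so the sign is −
Point 3:
  Latitude: 7 + 48/60 + 10/3600 = 7.802778
  N ⇒ keep positive
  λ: 6′ + 17.4″ = 6.29000′; 63 + 6.29000/60 = 63.104833
  E → positive
Point 4:
  Latitude: 0 + 48.689/60 = 0.811483
  N ⇒ keep positive
  Longitude: 24.43′ = 0.407167°; total 63.407167
  W ⇒ negate
Point 5:
  φ: 45.138′ = 0.752300°; total 68.752300
  hemisphere S, so the sign is −
  Longitude: 41.64′ = 0.694000°; total 110.694000
  hemisphere W, so the sign is −

1. 10.18556, 85.84463
2. -36.82042, -28.67510
3. 7.80278, 63.10483
4. 0.81148, -63.40717
5. -68.75230, -110.69400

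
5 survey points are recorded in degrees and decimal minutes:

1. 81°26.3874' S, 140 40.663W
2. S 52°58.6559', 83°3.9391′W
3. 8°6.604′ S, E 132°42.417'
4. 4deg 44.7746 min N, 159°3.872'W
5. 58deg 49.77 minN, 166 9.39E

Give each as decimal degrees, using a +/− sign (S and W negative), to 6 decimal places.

1. -81.439790, -140.677717
2. -52.977598, -83.065652
3. -8.110067, 132.706950
4. 4.746243, -159.064533
5. 58.829500, 166.156500

Point 1:
  φ: 26.3874′ = 0.439790°; total 81.4397900
  S ⇒ negate
  Lon: 140 + 40.663/60 = 140.6777167
  W ⇒ negate
Point 2:
  Lat: 52 + 58.6559/60 = 52.9775983
  hemisphere S, so the sign is −
  λ: 83 + 3.9391/60 = 83.0656517
  W → negative
Point 3:
  Lat: 8 + 6.604/60 = 8.1100667
  S → negative
  Lon: 42.417′ = 0.706950°; total 132.7069500
  E ⇒ keep positive
Point 4:
  Lat: 44.7746′ = 0.746243°; total 4.7462433
  N ⇒ keep positive
  Longitude: 3.872′ = 0.064533°; total 159.0645333
  W → negative
Point 5:
  Lat: 58 + 49.77/60 = 58.8295000
  N → positive
  λ: 166 + 9.39/60 = 166.1565000
  E ⇒ keep positive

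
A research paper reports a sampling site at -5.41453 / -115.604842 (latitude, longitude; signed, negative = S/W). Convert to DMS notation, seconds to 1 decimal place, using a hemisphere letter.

Latitude is negative → S; |value| = 5.414530
φ: 0.414530° → 24.87180′; 0.87180 × 60 = 52.308″
Longitude is negative → W; |value| = 115.604842
λ: whole degrees 115; 36.29052′ → 36′ and 17.431″

5°24′52.3″ S, 115°36′17.4″ W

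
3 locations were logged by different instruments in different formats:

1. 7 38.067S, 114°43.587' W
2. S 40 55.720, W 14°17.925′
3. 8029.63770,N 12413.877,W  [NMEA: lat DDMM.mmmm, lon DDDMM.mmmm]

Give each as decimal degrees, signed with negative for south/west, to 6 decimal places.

Point 1:
  Lat: 38.067′ = 0.634450°; total 7.6344500
  hemisphere S, so the sign is −
  λ: 114 + 43.587/60 = 114.7264500
  W ⇒ negate
Point 2:
  Latitude: 40 + 55.72/60 = 40.9286667
  S → negative
  Lon: 17.925′ = 0.298750°; total 14.2987500
  hemisphere W, so the sign is −
Point 3:
  φ: degrees = first 2 digits = 80, minutes = 29.6377; 80 + 29.6377/60 = 80.4939617
  N → positive
  Lon: split at 3 digits → 124° and 13.877′; 124 + 13.877/60 = 124.2312833
  W → negative

1. -7.634450, -114.726450
2. -40.928667, -14.298750
3. 80.493962, -124.231283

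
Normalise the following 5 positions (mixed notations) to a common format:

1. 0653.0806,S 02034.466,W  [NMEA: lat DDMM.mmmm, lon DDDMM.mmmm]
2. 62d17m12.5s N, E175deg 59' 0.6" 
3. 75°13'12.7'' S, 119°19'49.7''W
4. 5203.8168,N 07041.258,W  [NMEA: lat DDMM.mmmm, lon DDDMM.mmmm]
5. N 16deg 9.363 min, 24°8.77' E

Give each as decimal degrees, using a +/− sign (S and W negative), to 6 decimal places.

Point 1:
  Latitude: split at 2 digits → 06° and 53.0806′; 6 + 53.0806/60 = 6.8846767
  hemisphere S, so the sign is −
  Lon: split at 3 digits → 020° and 34.466′; 20 + 34.466/60 = 20.5744333
  hemisphere W, so the sign is −
Point 2:
  φ: 17′ + 12.5″ = 17.20833′; 62 + 17.20833/60 = 62.2868056
  N → positive
  λ: 59′ + 0.6″ = 59.01000′; 175 + 59.01000/60 = 175.9835000
  E → positive
Point 3:
  Latitude: 75° + 13/60 + 12.7/3600 = 75 + 0.216667 + 0.003528 = 75.2201944
  S → negative
  Lon: 119° + 19/60 + 49.7/3600 = 119 + 0.316667 + 0.013806 = 119.3304722
  W ⇒ negate
Point 4:
  φ: degrees = first 2 digits = 52, minutes = 3.8168; 52 + 3.8168/60 = 52.0636133
  N ⇒ keep positive
  λ: degrees = first 3 digits = 70, minutes = 41.258; 70 + 41.258/60 = 70.6876333
  W → negative
Point 5:
  φ: 9.363′ = 0.156050°; total 16.1560500
  N ⇒ keep positive
  λ: 8.77′ = 0.146167°; total 24.1461667
  E ⇒ keep positive

1. -6.884677, -20.574433
2. 62.286806, 175.983500
3. -75.220194, -119.330472
4. 52.063613, -70.687633
5. 16.156050, 24.146167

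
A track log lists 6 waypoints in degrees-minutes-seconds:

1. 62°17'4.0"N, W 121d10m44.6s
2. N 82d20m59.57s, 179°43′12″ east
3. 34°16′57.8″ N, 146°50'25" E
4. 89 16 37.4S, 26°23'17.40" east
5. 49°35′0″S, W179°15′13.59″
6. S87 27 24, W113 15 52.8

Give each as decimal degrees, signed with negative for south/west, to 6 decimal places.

Point 1:
  Lat: 62 + 17/60 + 4/3600 = 62.2844444
  N ⇒ keep positive
  Longitude: 121° + 10/60 + 44.6/3600 = 121 + 0.166667 + 0.012389 = 121.1790556
  W → negative
Point 2:
  Latitude: 82° + 20/60 + 59.57/3600 = 82 + 0.333333 + 0.016547 = 82.3498806
  N ⇒ keep positive
  Longitude: 43′ + 12″ = 43.20000′; 179 + 43.20000/60 = 179.7200000
  E ⇒ keep positive
Point 3:
  φ: 16′ + 57.8″ = 16.96333′; 34 + 16.96333/60 = 34.2827222
  N → positive
  Longitude: 50′ + 25″ = 50.41667′; 146 + 50.41667/60 = 146.8402778
  E → positive
Point 4:
  φ: 89 + 16/60 + 37.4/3600 = 89.2770556
  hemisphere S, so the sign is −
  Longitude: 26° + 23/60 + 17.4/3600 = 26 + 0.383333 + 0.004833 = 26.3881667
  E ⇒ keep positive
Point 5:
  φ: 49 + 35/60 + 0/3600 = 49.5833333
  S → negative
  Longitude: 15′ + 13.59″ = 15.22650′; 179 + 15.22650/60 = 179.2537750
  hemisphere W, so the sign is −
Point 6:
  Latitude: 87 + 27/60 + 24/3600 = 87.4566667
  S ⇒ negate
  Longitude: 15′ + 52.8″ = 15.88000′; 113 + 15.88000/60 = 113.2646667
  W → negative

1. 62.284444, -121.179056
2. 82.349881, 179.720000
3. 34.282722, 146.840278
4. -89.277056, 26.388167
5. -49.583333, -179.253775
6. -87.456667, -113.264667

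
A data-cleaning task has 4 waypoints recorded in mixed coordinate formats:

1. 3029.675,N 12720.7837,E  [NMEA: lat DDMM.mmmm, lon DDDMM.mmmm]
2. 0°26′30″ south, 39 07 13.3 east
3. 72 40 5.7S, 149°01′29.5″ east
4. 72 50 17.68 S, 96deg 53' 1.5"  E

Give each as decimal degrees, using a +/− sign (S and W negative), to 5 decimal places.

1. 30.49458, 127.34640
2. -0.44167, 39.12036
3. -72.66825, 149.02486
4. -72.83824, 96.88375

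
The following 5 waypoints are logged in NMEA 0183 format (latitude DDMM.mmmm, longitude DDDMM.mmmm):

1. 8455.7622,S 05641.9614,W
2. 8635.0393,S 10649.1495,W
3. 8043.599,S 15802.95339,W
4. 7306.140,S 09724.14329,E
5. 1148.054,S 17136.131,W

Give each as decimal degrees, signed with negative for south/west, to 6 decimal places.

Point 1:
  φ: split at 2 digits → 84° and 55.7622′; 84 + 55.7622/60 = 84.9293700
  S ⇒ negate
  Lon: degrees = first 3 digits = 56, minutes = 41.9614; 56 + 41.9614/60 = 56.6993567
  hemisphere W, so the sign is −
Point 2:
  Lat: split at 2 digits → 86° and 35.0393′; 86 + 35.0393/60 = 86.5839883
  S ⇒ negate
  Longitude: split at 3 digits → 106° and 49.1495′; 106 + 49.1495/60 = 106.8191583
  hemisphere W, so the sign is −
Point 3:
  Latitude: degrees = first 2 digits = 80, minutes = 43.599; 80 + 43.599/60 = 80.7266500
  hemisphere S, so the sign is −
  Longitude: split at 3 digits → 158° and 2.95339′; 158 + 2.95339/60 = 158.0492232
  W → negative
Point 4:
  Lat: split at 2 digits → 73° and 6.14′; 73 + 6.14/60 = 73.1023333
  hemisphere S, so the sign is −
  Lon: degrees = first 3 digits = 97, minutes = 24.14329; 97 + 24.14329/60 = 97.4023882
  E ⇒ keep positive
Point 5:
  φ: degrees = first 2 digits = 11, minutes = 48.054; 11 + 48.054/60 = 11.8009000
  S ⇒ negate
  Longitude: split at 3 digits → 171° and 36.131′; 171 + 36.131/60 = 171.6021833
  hemisphere W, so the sign is −

1. -84.929370, -56.699357
2. -86.583988, -106.819158
3. -80.726650, -158.049223
4. -73.102333, 97.402388
5. -11.800900, -171.602183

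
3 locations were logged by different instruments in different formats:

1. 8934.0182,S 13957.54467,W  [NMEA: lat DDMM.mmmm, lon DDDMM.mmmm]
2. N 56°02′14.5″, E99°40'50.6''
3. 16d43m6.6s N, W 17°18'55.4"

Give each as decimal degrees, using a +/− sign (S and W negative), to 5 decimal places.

Point 1:
  Latitude: split at 2 digits → 89° and 34.0182′; 89 + 34.0182/60 = 89.566970
  S → negative
  Lon: split at 3 digits → 139° and 57.54467′; 139 + 57.54467/60 = 139.959078
  hemisphere W, so the sign is −
Point 2:
  φ: 2′ + 14.5″ = 2.24167′; 56 + 2.24167/60 = 56.037361
  N ⇒ keep positive
  λ: 40′ + 50.6″ = 40.84333′; 99 + 40.84333/60 = 99.680722
  E ⇒ keep positive
Point 3:
  Lat: 16° + 43/60 + 6.6/3600 = 16 + 0.716667 + 0.001833 = 16.718500
  N ⇒ keep positive
  Lon: 18′ + 55.4″ = 18.92333′; 17 + 18.92333/60 = 17.315389
  W → negative

1. -89.56697, -139.95908
2. 56.03736, 99.68072
3. 16.71850, -17.31539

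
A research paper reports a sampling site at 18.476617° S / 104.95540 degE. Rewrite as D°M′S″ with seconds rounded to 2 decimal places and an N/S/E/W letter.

18°28′35.82″ S, 104°57′19.44″ E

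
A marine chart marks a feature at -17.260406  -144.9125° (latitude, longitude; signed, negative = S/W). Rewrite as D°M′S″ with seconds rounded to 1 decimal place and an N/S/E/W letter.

Latitude is negative → S; |value| = 17.260406
φ: 0.260406 × 60 = 15.62436′ → 15′, remainder × 60 = 37.462″
Longitude is negative → W; |value| = 144.912500
Lon: 0.912500° → 54.75000′; 0.75000 × 60 = 45.000″

17°15′37.5″ S, 144°54′45.0″ W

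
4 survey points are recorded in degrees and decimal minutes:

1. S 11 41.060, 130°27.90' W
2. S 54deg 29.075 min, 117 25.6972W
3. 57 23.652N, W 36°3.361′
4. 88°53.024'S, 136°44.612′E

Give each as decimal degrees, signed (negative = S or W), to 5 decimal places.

Point 1:
  φ: 41.06′ = 0.684333°; total 11.684333
  S ⇒ negate
  Longitude: 130 + 27.9/60 = 130.465000
  hemisphere W, so the sign is −
Point 2:
  φ: 54 + 29.075/60 = 54.484583
  S ⇒ negate
  Longitude: 117 + 25.6972/60 = 117.428287
  W ⇒ negate
Point 3:
  Lat: 23.652′ = 0.394200°; total 57.394200
  N ⇒ keep positive
  Lon: 3.361′ = 0.056017°; total 36.056017
  W ⇒ negate
Point 4:
  Latitude: 88 + 53.024/60 = 88.883733
  S → negative
  Longitude: 44.612′ = 0.743533°; total 136.743533
  E ⇒ keep positive

1. -11.68433, -130.46500
2. -54.48458, -117.42829
3. 57.39420, -36.05602
4. -88.88373, 136.74353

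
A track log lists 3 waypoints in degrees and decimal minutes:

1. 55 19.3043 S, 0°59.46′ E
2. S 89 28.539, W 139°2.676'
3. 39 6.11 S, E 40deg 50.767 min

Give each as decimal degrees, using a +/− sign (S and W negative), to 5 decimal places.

1. -55.32174, 0.99100
2. -89.47565, -139.04460
3. -39.10183, 40.84612

Point 1:
  Latitude: 55 + 19.3043/60 = 55.321738
  S ⇒ negate
  λ: 59.46′ = 0.991000°; total 0.991000
  E → positive
Point 2:
  φ: 89 + 28.539/60 = 89.475650
  hemisphere S, so the sign is −
  λ: 139 + 2.676/60 = 139.044600
  hemisphere W, so the sign is −
Point 3:
  Lat: 6.11′ = 0.101833°; total 39.101833
  hemisphere S, so the sign is −
  Longitude: 40 + 50.767/60 = 40.846117
  E → positive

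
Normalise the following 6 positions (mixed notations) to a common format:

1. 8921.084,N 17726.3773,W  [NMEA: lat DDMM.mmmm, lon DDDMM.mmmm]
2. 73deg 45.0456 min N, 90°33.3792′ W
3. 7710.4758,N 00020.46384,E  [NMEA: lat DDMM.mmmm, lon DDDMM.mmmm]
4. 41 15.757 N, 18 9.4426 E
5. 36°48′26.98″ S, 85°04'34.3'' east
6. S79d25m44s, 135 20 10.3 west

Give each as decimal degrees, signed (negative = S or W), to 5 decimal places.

Point 1:
  φ: degrees = first 2 digits = 89, minutes = 21.084; 89 + 21.084/60 = 89.351400
  N → positive
  Longitude: split at 3 digits → 177° and 26.3773′; 177 + 26.3773/60 = 177.439622
  hemisphere W, so the sign is −
Point 2:
  Latitude: 45.0456′ = 0.750760°; total 73.750760
  N ⇒ keep positive
  Lon: 33.3792′ = 0.556320°; total 90.556320
  W ⇒ negate
Point 3:
  φ: degrees = first 2 digits = 77, minutes = 10.4758; 77 + 10.4758/60 = 77.174597
  N ⇒ keep positive
  Longitude: split at 3 digits → 000° and 20.46384′; 0 + 20.46384/60 = 0.341064
  E ⇒ keep positive
Point 4:
  Latitude: 15.757′ = 0.262617°; total 41.262617
  N ⇒ keep positive
  Lon: 9.4426′ = 0.157377°; total 18.157377
  E ⇒ keep positive
Point 5:
  φ: 36 + 48/60 + 26.98/3600 = 36.807494
  S → negative
  Lon: 4′ + 34.3″ = 4.57167′; 85 + 4.57167/60 = 85.076194
  E → positive
Point 6:
  Latitude: 25′ + 44″ = 25.73333′; 79 + 25.73333/60 = 79.428889
  S ⇒ negate
  Lon: 135° + 20/60 + 10.3/3600 = 135 + 0.333333 + 0.002861 = 135.336194
  W ⇒ negate

1. 89.35140, -177.43962
2. 73.75076, -90.55632
3. 77.17460, 0.34106
4. 41.26262, 18.15738
5. -36.80749, 85.07619
6. -79.42889, -135.33619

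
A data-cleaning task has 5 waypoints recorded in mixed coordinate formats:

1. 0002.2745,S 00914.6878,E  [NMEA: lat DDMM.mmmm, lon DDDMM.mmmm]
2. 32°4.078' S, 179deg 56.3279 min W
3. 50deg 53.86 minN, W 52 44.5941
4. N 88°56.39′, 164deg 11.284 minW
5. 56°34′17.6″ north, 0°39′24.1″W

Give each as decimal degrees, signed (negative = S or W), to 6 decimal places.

1. -0.037908, 9.244797
2. -32.067967, -179.938798
3. 50.897667, -52.743235
4. 88.939833, -164.188067
5. 56.571556, -0.656694

Point 1:
  Latitude: split at 2 digits → 00° and 2.2745′; 0 + 2.2745/60 = 0.0379083
  S → negative
  Lon: split at 3 digits → 009° and 14.6878′; 9 + 14.6878/60 = 9.2447967
  E ⇒ keep positive
Point 2:
  Latitude: 32 + 4.078/60 = 32.0679667
  S → negative
  Longitude: 56.3279′ = 0.938798°; total 179.9387983
  W → negative
Point 3:
  Lat: 50 + 53.86/60 = 50.8976667
  N ⇒ keep positive
  Longitude: 44.5941′ = 0.743235°; total 52.7432350
  W → negative
Point 4:
  Latitude: 56.39′ = 0.939833°; total 88.9398333
  N ⇒ keep positive
  λ: 164 + 11.284/60 = 164.1880667
  W → negative
Point 5:
  Latitude: 56° + 34/60 + 17.6/3600 = 56 + 0.566667 + 0.004889 = 56.5715556
  N ⇒ keep positive
  Lon: 39′ + 24.1″ = 39.40167′; 0 + 39.40167/60 = 0.6566944
  hemisphere W, so the sign is −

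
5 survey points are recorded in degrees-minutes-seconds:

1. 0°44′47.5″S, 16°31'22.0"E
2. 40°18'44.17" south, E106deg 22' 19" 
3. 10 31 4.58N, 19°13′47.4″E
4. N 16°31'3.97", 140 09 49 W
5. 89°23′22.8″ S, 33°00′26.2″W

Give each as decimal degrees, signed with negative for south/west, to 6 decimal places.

Point 1:
  φ: 0° + 44/60 + 47.5/3600 = 0 + 0.733333 + 0.013194 = 0.7465278
  S ⇒ negate
  λ: 16 + 31/60 + 22/3600 = 16.5227778
  E ⇒ keep positive
Point 2:
  φ: 18′ + 44.17″ = 18.73617′; 40 + 18.73617/60 = 40.3122694
  hemisphere S, so the sign is −
  λ: 106 + 22/60 + 19/3600 = 106.3719444
  E ⇒ keep positive
Point 3:
  φ: 31′ + 4.58″ = 31.07633′; 10 + 31.07633/60 = 10.5179389
  N → positive
  λ: 13′ + 47.4″ = 13.79000′; 19 + 13.79000/60 = 19.2298333
  E ⇒ keep positive
Point 4:
  φ: 16° + 31/60 + 3.97/3600 = 16 + 0.516667 + 0.001103 = 16.5177694
  N → positive
  Lon: 140° + 9/60 + 49/3600 = 140 + 0.150000 + 0.013611 = 140.1636111
  W → negative
Point 5:
  φ: 89° + 23/60 + 22.8/3600 = 89 + 0.383333 + 0.006333 = 89.3896667
  S → negative
  Lon: 33° + 0/60 + 26.2/3600 = 33 + 0.000000 + 0.007278 = 33.0072778
  W → negative

1. -0.746528, 16.522778
2. -40.312269, 106.371944
3. 10.517939, 19.229833
4. 16.517769, -140.163611
5. -89.389667, -33.007278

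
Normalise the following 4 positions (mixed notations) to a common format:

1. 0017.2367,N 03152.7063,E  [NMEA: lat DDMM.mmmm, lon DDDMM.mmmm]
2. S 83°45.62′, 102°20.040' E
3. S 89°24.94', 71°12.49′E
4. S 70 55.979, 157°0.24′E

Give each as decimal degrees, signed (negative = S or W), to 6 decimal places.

1. 0.287278, 31.878438
2. -83.760333, 102.334000
3. -89.415667, 71.208167
4. -70.932983, 157.004000

Point 1:
  Lat: degrees = first 2 digits = 0, minutes = 17.2367; 0 + 17.2367/60 = 0.2872783
  N → positive
  λ: degrees = first 3 digits = 31, minutes = 52.7063; 31 + 52.7063/60 = 31.8784383
  E → positive
Point 2:
  Lat: 83 + 45.62/60 = 83.7603333
  S → negative
  λ: 20.04′ = 0.334000°; total 102.3340000
  E ⇒ keep positive
Point 3:
  Latitude: 24.94′ = 0.415667°; total 89.4156667
  hemisphere S, so the sign is −
  Longitude: 71 + 12.49/60 = 71.2081667
  E → positive
Point 4:
  Lat: 70 + 55.979/60 = 70.9329833
  S ⇒ negate
  Longitude: 0.24′ = 0.004000°; total 157.0040000
  E → positive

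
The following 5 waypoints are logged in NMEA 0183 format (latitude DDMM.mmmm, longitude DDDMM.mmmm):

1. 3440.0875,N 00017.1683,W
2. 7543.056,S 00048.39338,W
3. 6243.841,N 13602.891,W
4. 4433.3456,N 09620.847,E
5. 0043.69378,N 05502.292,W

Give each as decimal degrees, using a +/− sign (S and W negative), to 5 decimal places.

1. 34.66813, -0.28614
2. -75.71760, -0.80656
3. 62.73068, -136.04818
4. 44.55576, 96.34745
5. 0.72823, -55.03820

Point 1:
  Latitude: split at 2 digits → 34° and 40.0875′; 34 + 40.0875/60 = 34.668125
  N ⇒ keep positive
  Lon: split at 3 digits → 000° and 17.1683′; 0 + 17.1683/60 = 0.286138
  W → negative
Point 2:
  Lat: degrees = first 2 digits = 75, minutes = 43.056; 75 + 43.056/60 = 75.717600
  S ⇒ negate
  λ: degrees = first 3 digits = 0, minutes = 48.39338; 0 + 48.39338/60 = 0.806556
  hemisphere W, so the sign is −
Point 3:
  Latitude: split at 2 digits → 62° and 43.841′; 62 + 43.841/60 = 62.730683
  N → positive
  Lon: degrees = first 3 digits = 136, minutes = 2.891; 136 + 2.891/60 = 136.048183
  hemisphere W, so the sign is −
Point 4:
  Lat: degrees = first 2 digits = 44, minutes = 33.3456; 44 + 33.3456/60 = 44.555760
  N ⇒ keep positive
  Lon: degrees = first 3 digits = 96, minutes = 20.847; 96 + 20.847/60 = 96.347450
  E ⇒ keep positive
Point 5:
  Latitude: split at 2 digits → 00° and 43.69378′; 0 + 43.69378/60 = 0.728230
  N ⇒ keep positive
  Longitude: split at 3 digits → 055° and 2.292′; 55 + 2.292/60 = 55.038200
  W → negative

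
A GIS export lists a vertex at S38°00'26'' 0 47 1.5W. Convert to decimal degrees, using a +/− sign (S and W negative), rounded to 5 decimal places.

-38.00722, -0.78375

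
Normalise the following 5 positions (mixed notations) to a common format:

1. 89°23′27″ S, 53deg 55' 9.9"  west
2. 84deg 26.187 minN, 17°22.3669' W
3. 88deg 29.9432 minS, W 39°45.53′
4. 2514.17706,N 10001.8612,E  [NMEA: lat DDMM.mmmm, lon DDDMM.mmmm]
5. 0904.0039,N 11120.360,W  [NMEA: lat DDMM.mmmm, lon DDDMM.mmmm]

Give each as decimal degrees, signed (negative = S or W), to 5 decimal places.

Point 1:
  Latitude: 89° + 23/60 + 27/3600 = 89 + 0.383333 + 0.007500 = 89.390833
  hemisphere S, so the sign is −
  λ: 53 + 55/60 + 9.9/3600 = 53.919417
  W ⇒ negate
Point 2:
  Lat: 26.187′ = 0.436450°; total 84.436450
  N ⇒ keep positive
  Longitude: 17 + 22.3669/60 = 17.372782
  W → negative
Point 3:
  Latitude: 88 + 29.9432/60 = 88.499053
  S → negative
  Longitude: 39 + 45.53/60 = 39.758833
  W ⇒ negate
Point 4:
  φ: split at 2 digits → 25° and 14.17706′; 25 + 14.17706/60 = 25.236284
  N → positive
  Lon: split at 3 digits → 100° and 1.8612′; 100 + 1.8612/60 = 100.031020
  E ⇒ keep positive
Point 5:
  φ: split at 2 digits → 09° and 4.0039′; 9 + 4.0039/60 = 9.066732
  N → positive
  Lon: split at 3 digits → 111° and 20.36′; 111 + 20.36/60 = 111.339333
  W ⇒ negate

1. -89.39083, -53.91942
2. 84.43645, -17.37278
3. -88.49905, -39.75883
4. 25.23628, 100.03102
5. 9.06673, -111.33933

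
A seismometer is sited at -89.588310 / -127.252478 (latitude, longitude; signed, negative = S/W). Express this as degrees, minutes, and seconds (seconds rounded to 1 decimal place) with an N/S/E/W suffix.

89°35′17.9″ S, 127°15′8.9″ W

Latitude is negative → S; |value| = 89.588310
Lat: 0.588310° → 35.29860′; 0.29860 × 60 = 17.916″
Longitude is negative → W; |value| = 127.252478
λ: 0.252478° → 15.14868′; 0.14868 × 60 = 8.921″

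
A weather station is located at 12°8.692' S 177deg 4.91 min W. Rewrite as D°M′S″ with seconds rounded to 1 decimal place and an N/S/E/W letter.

φ: fractional minutes 0.69200 × 60 = 41.520″
Longitude: 4.91000′ → 4′ and 0.91000 × 60 = 54.600″

12°08′41.5″ S, 177°04′54.6″ W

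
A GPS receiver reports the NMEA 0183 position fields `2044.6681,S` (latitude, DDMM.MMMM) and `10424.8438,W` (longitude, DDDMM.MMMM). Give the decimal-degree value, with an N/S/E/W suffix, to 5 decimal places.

20.74447° S, 104.41406° W

Lat: degrees = first 2 digits = 20, minutes = 44.6681; 20 + 44.6681/60 = 20.744468
λ: degrees = first 3 digits = 104, minutes = 24.8438; 104 + 24.8438/60 = 104.414063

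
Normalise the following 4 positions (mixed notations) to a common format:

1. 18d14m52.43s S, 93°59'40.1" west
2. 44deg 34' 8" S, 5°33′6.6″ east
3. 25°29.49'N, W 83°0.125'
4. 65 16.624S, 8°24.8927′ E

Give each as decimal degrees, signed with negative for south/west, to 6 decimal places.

1. -18.247897, -93.994472
2. -44.568889, 5.551833
3. 25.491500, -83.002083
4. -65.277067, 8.414878

Point 1:
  Latitude: 18° + 14/60 + 52.43/3600 = 18 + 0.233333 + 0.014564 = 18.2478972
  S ⇒ negate
  λ: 59′ + 40.1″ = 59.66833′; 93 + 59.66833/60 = 93.9944722
  hemisphere W, so the sign is −
Point 2:
  Lat: 44° + 34/60 + 8/3600 = 44 + 0.566667 + 0.002222 = 44.5688889
  S → negative
  Lon: 33′ + 6.6″ = 33.11000′; 5 + 33.11000/60 = 5.5518333
  E ⇒ keep positive
Point 3:
  φ: 25 + 29.49/60 = 25.4915000
  N → positive
  Lon: 0.125′ = 0.002083°; total 83.0020833
  hemisphere W, so the sign is −
Point 4:
  φ: 16.624′ = 0.277067°; total 65.2770667
  S → negative
  Longitude: 8 + 24.8927/60 = 8.4148783
  E ⇒ keep positive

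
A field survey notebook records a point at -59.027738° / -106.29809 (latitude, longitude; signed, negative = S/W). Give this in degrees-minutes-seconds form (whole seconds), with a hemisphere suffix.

Latitude is negative → S; |value| = 59.027738
φ: 0.027738 × 60 = 1.66428′ → 1′, remainder × 60 = 39.86″
Longitude is negative → W; |value| = 106.298090
λ: 0.298090 × 60 = 17.88540′ → 17′, remainder × 60 = 53.12″

59°01′40″ S, 106°17′53″ W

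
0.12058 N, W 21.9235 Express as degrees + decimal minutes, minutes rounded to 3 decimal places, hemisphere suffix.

0° 7.235′ N, 21° 55.410′ W

Lat: 0° + 0.120580 × 60 = 0° 7.23480′
Longitude: minutes = (21.923500 − 21) × 60 = 55.41000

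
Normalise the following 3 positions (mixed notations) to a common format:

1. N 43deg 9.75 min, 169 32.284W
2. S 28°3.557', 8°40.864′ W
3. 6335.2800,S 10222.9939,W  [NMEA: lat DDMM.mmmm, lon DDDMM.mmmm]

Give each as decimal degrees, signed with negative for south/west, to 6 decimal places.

Point 1:
  φ: 43 + 9.75/60 = 43.1625000
  N ⇒ keep positive
  Lon: 169 + 32.284/60 = 169.5380667
  W ⇒ negate
Point 2:
  φ: 28 + 3.557/60 = 28.0592833
  S → negative
  Lon: 40.864′ = 0.681067°; total 8.6810667
  hemisphere W, so the sign is −
Point 3:
  φ: degrees = first 2 digits = 63, minutes = 35.28; 63 + 35.28/60 = 63.5880000
  S ⇒ negate
  Lon: degrees = first 3 digits = 102, minutes = 22.9939; 102 + 22.9939/60 = 102.3832317
  W ⇒ negate

1. 43.162500, -169.538067
2. -28.059283, -8.681067
3. -63.588000, -102.383232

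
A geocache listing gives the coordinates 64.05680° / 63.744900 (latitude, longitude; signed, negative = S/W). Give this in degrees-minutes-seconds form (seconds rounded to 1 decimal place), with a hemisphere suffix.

64°03′24.5″ N, 63°44′41.6″ E

Latitude: 0.056800 × 60 = 3.40800′ → 3′, remainder × 60 = 24.480″
Longitude: 0.744900° → 44.69400′; 0.69400 × 60 = 41.640″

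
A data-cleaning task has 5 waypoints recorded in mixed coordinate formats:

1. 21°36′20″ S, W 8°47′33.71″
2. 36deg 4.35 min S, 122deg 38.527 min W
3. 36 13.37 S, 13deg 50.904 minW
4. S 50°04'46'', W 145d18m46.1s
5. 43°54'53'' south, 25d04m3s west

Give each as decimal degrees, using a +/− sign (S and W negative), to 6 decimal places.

Point 1:
  Lat: 36′ + 20″ = 36.33333′; 21 + 36.33333/60 = 21.6055556
  S ⇒ negate
  Lon: 8 + 47/60 + 33.71/3600 = 8.7926972
  hemisphere W, so the sign is −
Point 2:
  φ: 36 + 4.35/60 = 36.0725000
  hemisphere S, so the sign is −
  λ: 122 + 38.527/60 = 122.6421167
  hemisphere W, so the sign is −
Point 3:
  Lat: 36 + 13.37/60 = 36.2228333
  S → negative
  Longitude: 13 + 50.904/60 = 13.8484000
  hemisphere W, so the sign is −
Point 4:
  φ: 50° + 4/60 + 46/3600 = 50 + 0.066667 + 0.012778 = 50.0794444
  hemisphere S, so the sign is −
  λ: 145° + 18/60 + 46.1/3600 = 145 + 0.300000 + 0.012806 = 145.3128056
  hemisphere W, so the sign is −
Point 5:
  Latitude: 54′ + 53″ = 54.88333′; 43 + 54.88333/60 = 43.9147222
  hemisphere S, so the sign is −
  Lon: 25° + 4/60 + 3/3600 = 25 + 0.066667 + 0.000833 = 25.0675000
  W ⇒ negate

1. -21.605556, -8.792697
2. -36.072500, -122.642117
3. -36.222833, -13.848400
4. -50.079444, -145.312806
5. -43.914722, -25.067500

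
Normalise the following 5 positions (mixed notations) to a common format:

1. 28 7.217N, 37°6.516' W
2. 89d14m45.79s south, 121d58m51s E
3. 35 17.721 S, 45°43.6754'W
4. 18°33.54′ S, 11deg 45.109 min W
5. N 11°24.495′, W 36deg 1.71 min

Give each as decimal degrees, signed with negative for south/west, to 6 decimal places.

1. 28.120283, -37.108600
2. -89.246053, 121.980833
3. -35.295350, -45.727923
4. -18.559000, -11.751817
5. 11.408250, -36.028500

Point 1:
  Latitude: 28 + 7.217/60 = 28.1202833
  N → positive
  Longitude: 37 + 6.516/60 = 37.1086000
  W → negative
Point 2:
  φ: 89° + 14/60 + 45.79/3600 = 89 + 0.233333 + 0.012719 = 89.2460528
  S → negative
  Lon: 121° + 58/60 + 51/3600 = 121 + 0.966667 + 0.014167 = 121.9808333
  E ⇒ keep positive
Point 3:
  Latitude: 35 + 17.721/60 = 35.2953500
  hemisphere S, so the sign is −
  λ: 43.6754′ = 0.727923°; total 45.7279233
  W → negative
Point 4:
  φ: 18 + 33.54/60 = 18.5590000
  hemisphere S, so the sign is −
  Longitude: 11 + 45.109/60 = 11.7518167
  W → negative
Point 5:
  Latitude: 24.495′ = 0.408250°; total 11.4082500
  N ⇒ keep positive
  Longitude: 1.71′ = 0.028500°; total 36.0285000
  hemisphere W, so the sign is −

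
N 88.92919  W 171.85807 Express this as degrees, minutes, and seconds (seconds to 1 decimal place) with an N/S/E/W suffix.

φ: 0.929190 × 60 = 55.75140′ → 55′, remainder × 60 = 45.084″
Lon: whole degrees 171; 51.48420′ → 51′ and 29.052″

88°55′45.1″ N, 171°51′29.1″ W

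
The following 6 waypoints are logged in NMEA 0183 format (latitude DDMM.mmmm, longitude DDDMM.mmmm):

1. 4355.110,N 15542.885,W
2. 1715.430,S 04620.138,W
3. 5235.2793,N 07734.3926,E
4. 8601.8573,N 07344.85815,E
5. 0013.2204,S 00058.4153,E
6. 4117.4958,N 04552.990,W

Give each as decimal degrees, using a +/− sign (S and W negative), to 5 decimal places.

1. 43.91850, -155.71475
2. -17.25717, -46.33563
3. 52.58799, 77.57321
4. 86.03096, 73.74764
5. -0.22034, 0.97359
6. 41.29160, -45.88317

Point 1:
  Latitude: split at 2 digits → 43° and 55.11′; 43 + 55.11/60 = 43.918500
  N ⇒ keep positive
  Longitude: degrees = first 3 digits = 155, minutes = 42.885; 155 + 42.885/60 = 155.714750
  W → negative
Point 2:
  Lat: split at 2 digits → 17° and 15.43′; 17 + 15.43/60 = 17.257167
  S → negative
  Longitude: degrees = first 3 digits = 46, minutes = 20.138; 46 + 20.138/60 = 46.335633
  W → negative
Point 3:
  φ: split at 2 digits → 52° and 35.2793′; 52 + 35.2793/60 = 52.587988
  N ⇒ keep positive
  λ: degrees = first 3 digits = 77, minutes = 34.3926; 77 + 34.3926/60 = 77.573210
  E → positive
Point 4:
  Latitude: degrees = first 2 digits = 86, minutes = 1.8573; 86 + 1.8573/60 = 86.030955
  N ⇒ keep positive
  Longitude: degrees = first 3 digits = 73, minutes = 44.85815; 73 + 44.85815/60 = 73.747636
  E → positive
Point 5:
  Latitude: degrees = first 2 digits = 0, minutes = 13.2204; 0 + 13.2204/60 = 0.220340
  S ⇒ negate
  Lon: split at 3 digits → 000° and 58.4153′; 0 + 58.4153/60 = 0.973588
  E → positive
Point 6:
  Latitude: split at 2 digits → 41° and 17.4958′; 41 + 17.4958/60 = 41.291597
  N ⇒ keep positive
  Lon: degrees = first 3 digits = 45, minutes = 52.99; 45 + 52.99/60 = 45.883167
  W → negative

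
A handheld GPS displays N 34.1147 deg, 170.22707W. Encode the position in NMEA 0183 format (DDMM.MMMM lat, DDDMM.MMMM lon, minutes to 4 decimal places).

Lat: minutes = (34.114700 − 34) × 60 = 6.882000
λ: minutes = (170.227070 − 170) × 60 = 13.624200

3406.8820,N / 17013.6242,W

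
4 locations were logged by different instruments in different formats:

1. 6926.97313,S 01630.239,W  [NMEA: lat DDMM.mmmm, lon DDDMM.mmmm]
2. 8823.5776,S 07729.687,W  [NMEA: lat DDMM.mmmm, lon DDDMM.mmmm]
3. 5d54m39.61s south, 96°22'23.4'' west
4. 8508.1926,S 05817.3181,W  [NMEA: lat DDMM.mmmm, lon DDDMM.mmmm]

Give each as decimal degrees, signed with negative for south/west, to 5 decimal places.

Point 1:
  Lat: split at 2 digits → 69° and 26.97313′; 69 + 26.97313/60 = 69.449552
  S ⇒ negate
  λ: degrees = first 3 digits = 16, minutes = 30.239; 16 + 30.239/60 = 16.503983
  W → negative
Point 2:
  Latitude: degrees = first 2 digits = 88, minutes = 23.5776; 88 + 23.5776/60 = 88.392960
  hemisphere S, so the sign is −
  λ: split at 3 digits → 077° and 29.687′; 77 + 29.687/60 = 77.494783
  W → negative
Point 3:
  Lat: 5° + 54/60 + 39.61/3600 = 5 + 0.900000 + 0.011003 = 5.911003
  S → negative
  Longitude: 22′ + 23.4″ = 22.39000′; 96 + 22.39000/60 = 96.373167
  hemisphere W, so the sign is −
Point 4:
  Latitude: split at 2 digits → 85° and 8.1926′; 85 + 8.1926/60 = 85.136543
  S ⇒ negate
  Lon: degrees = first 3 digits = 58, minutes = 17.3181; 58 + 17.3181/60 = 58.288635
  hemisphere W, so the sign is −

1. -69.44955, -16.50398
2. -88.39296, -77.49478
3. -5.91100, -96.37317
4. -85.13654, -58.28864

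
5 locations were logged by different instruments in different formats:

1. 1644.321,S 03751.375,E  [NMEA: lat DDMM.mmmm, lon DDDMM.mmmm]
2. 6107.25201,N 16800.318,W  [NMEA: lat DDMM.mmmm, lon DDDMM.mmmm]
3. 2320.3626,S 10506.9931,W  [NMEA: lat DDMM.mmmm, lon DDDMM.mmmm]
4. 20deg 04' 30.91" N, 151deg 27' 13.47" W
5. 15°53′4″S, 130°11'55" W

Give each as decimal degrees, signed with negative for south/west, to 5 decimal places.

1. -16.73868, 37.85625
2. 61.12087, -168.00530
3. -23.33938, -105.11655
4. 20.07525, -151.45374
5. -15.88444, -130.19861

Point 1:
  Latitude: degrees = first 2 digits = 16, minutes = 44.321; 16 + 44.321/60 = 16.738683
  hemisphere S, so the sign is −
  λ: split at 3 digits → 037° and 51.375′; 37 + 51.375/60 = 37.856250
  E ⇒ keep positive
Point 2:
  Latitude: degrees = first 2 digits = 61, minutes = 7.25201; 61 + 7.25201/60 = 61.120867
  N → positive
  Lon: degrees = first 3 digits = 168, minutes = 0.318; 168 + 0.318/60 = 168.005300
  W → negative
Point 3:
  Lat: split at 2 digits → 23° and 20.3626′; 23 + 20.3626/60 = 23.339377
  S ⇒ negate
  Lon: split at 3 digits → 105° and 6.9931′; 105 + 6.9931/60 = 105.116552
  W → negative
Point 4:
  φ: 20° + 4/60 + 30.91/3600 = 20 + 0.066667 + 0.008586 = 20.075253
  N ⇒ keep positive
  λ: 151° + 27/60 + 13.47/3600 = 151 + 0.450000 + 0.003742 = 151.453742
  hemisphere W, so the sign is −
Point 5:
  Latitude: 15 + 53/60 + 4/3600 = 15.884444
  S ⇒ negate
  Longitude: 130° + 11/60 + 55/3600 = 130 + 0.183333 + 0.015278 = 130.198611
  W → negative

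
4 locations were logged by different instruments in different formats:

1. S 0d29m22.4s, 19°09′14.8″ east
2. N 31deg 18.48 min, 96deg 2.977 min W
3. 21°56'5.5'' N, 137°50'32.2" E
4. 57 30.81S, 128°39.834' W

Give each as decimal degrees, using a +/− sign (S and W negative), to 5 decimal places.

1. -0.48956, 19.15411
2. 31.30800, -96.04962
3. 21.93486, 137.84228
4. -57.51350, -128.66390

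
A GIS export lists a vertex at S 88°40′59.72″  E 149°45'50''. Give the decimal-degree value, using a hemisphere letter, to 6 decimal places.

φ: 88 + 40/60 + 59.72/3600 = 88.6832556
λ: 149 + 45/60 + 50/3600 = 149.7638889

88.683256° S, 149.763889° E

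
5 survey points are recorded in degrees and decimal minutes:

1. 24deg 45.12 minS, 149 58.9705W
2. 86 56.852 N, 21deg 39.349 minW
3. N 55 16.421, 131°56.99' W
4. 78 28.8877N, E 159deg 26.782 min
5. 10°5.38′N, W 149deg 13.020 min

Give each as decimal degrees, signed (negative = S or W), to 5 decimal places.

Point 1:
  Lat: 45.12′ = 0.752000°; total 24.752000
  S → negative
  Lon: 149 + 58.9705/60 = 149.982842
  hemisphere W, so the sign is −
Point 2:
  φ: 86 + 56.852/60 = 86.947533
  N ⇒ keep positive
  Longitude: 39.349′ = 0.655817°; total 21.655817
  W ⇒ negate
Point 3:
  φ: 55 + 16.421/60 = 55.273683
  N ⇒ keep positive
  Lon: 131 + 56.99/60 = 131.949833
  hemisphere W, so the sign is −
Point 4:
  Lat: 28.8877′ = 0.481462°; total 78.481462
  N → positive
  Longitude: 159 + 26.782/60 = 159.446367
  E → positive
Point 5:
  φ: 5.38′ = 0.089667°; total 10.089667
  N → positive
  Lon: 13.02′ = 0.217000°; total 149.217000
  W ⇒ negate

1. -24.75200, -149.98284
2. 86.94753, -21.65582
3. 55.27368, -131.94983
4. 78.48146, 159.44637
5. 10.08967, -149.21700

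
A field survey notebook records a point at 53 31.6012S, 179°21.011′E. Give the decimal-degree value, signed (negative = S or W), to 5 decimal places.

φ: 53 + 31.6012/60 = 53.526687
S → negative
Lon: 21.011′ = 0.350183°; total 179.350183
E → positive

-53.52669, 179.35018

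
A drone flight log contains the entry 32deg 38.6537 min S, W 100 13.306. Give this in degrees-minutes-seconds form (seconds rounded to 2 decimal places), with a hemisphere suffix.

32°38′39.22″ S, 100°13′18.36″ W

Latitude: fractional minutes 0.65370 × 60 = 39.2220″
λ: fractional minutes 0.30600 × 60 = 18.3600″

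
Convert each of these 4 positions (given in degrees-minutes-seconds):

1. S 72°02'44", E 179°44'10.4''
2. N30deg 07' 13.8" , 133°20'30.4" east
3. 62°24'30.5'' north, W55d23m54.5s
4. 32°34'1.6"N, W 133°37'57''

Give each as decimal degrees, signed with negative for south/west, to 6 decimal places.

Point 1:
  φ: 72 + 2/60 + 44/3600 = 72.0455556
  S ⇒ negate
  Lon: 179° + 44/60 + 10.4/3600 = 179 + 0.733333 + 0.002889 = 179.7362222
  E ⇒ keep positive
Point 2:
  Lat: 7′ + 13.8″ = 7.23000′; 30 + 7.23000/60 = 30.1205000
  N → positive
  Longitude: 20′ + 30.4″ = 20.50667′; 133 + 20.50667/60 = 133.3417778
  E → positive
Point 3:
  φ: 62° + 24/60 + 30.5/3600 = 62 + 0.400000 + 0.008472 = 62.4084722
  N → positive
  λ: 55° + 23/60 + 54.5/3600 = 55 + 0.383333 + 0.015139 = 55.3984722
  W ⇒ negate
Point 4:
  Latitude: 32° + 34/60 + 1.6/3600 = 32 + 0.566667 + 0.000444 = 32.5671111
  N ⇒ keep positive
  λ: 37′ + 57″ = 37.95000′; 133 + 37.95000/60 = 133.6325000
  W ⇒ negate

1. -72.045556, 179.736222
2. 30.120500, 133.341778
3. 62.408472, -55.398472
4. 32.567111, -133.632500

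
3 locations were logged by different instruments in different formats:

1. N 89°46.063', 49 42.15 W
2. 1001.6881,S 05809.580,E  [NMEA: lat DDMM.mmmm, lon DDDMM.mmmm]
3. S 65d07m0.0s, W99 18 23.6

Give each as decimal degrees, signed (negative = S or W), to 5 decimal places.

Point 1:
  Latitude: 89 + 46.063/60 = 89.767717
  N → positive
  Lon: 42.15′ = 0.702500°; total 49.702500
  W ⇒ negate
Point 2:
  Latitude: degrees = first 2 digits = 10, minutes = 1.6881; 10 + 1.6881/60 = 10.028135
  hemisphere S, so the sign is −
  Lon: split at 3 digits → 058° and 9.58′; 58 + 9.58/60 = 58.159667
  E → positive
Point 3:
  Latitude: 65° + 7/60 + 0/3600 = 65 + 0.116667 + 0.000000 = 65.116667
  S ⇒ negate
  λ: 99° + 18/60 + 23.6/3600 = 99 + 0.300000 + 0.006556 = 99.306556
  hemisphere W, so the sign is −

1. 89.76772, -49.70250
2. -10.02814, 58.15967
3. -65.11667, -99.30656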